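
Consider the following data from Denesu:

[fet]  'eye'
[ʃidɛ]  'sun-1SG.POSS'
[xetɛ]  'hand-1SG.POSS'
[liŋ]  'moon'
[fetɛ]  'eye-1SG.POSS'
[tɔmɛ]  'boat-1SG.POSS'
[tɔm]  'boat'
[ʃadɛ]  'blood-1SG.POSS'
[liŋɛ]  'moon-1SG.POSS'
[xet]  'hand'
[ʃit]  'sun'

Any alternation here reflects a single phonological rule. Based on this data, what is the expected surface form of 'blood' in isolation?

[ʃat]

The root 'sun' surfaces as [ʃit] and [ʃidɛ], with a stem-final [t] ~ [d] alternation.
But 'hand' keeps [t] in both environments ([xet], [xetɛ]), so there is no rule changing /t/ to [d] before the 1SG.POSS suffix.
So /d/ is underlying, and a rule of word-final obstruent devoicing — voiced obstruents become voiceless word-finally — gives [t].
From [ʃadɛ] the stem 'blood' is /ʃad/; word-finally this yields [ʃat].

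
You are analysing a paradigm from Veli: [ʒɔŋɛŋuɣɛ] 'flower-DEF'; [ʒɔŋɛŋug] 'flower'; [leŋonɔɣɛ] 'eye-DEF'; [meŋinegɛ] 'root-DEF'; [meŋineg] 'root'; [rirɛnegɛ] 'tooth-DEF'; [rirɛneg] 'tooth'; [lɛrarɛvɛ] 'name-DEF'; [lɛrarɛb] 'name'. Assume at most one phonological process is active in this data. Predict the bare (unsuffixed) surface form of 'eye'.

The root 'flower' surfaces as [ʒɔŋɛŋuɣɛ] and [ʒɔŋɛŋug], with a stem-final [ɣ] ~ [g] alternation.
Compare 'tooth', with invariant [g] in [rirɛnegɛ] and [rirɛneg]: an analysis with underlying /g/ and a rule producing [ɣ] before the DEF suffix would wrongly predict alternation here too.
So /ɣ/ is underlying, and a rule of word-final hardening — voiced fricatives become stops word-finally — gives [g].
The one attested form of 'eye', [leŋonɔɣɛ], shows underlying /leŋonɔɣ/. Applying the same rule word-finally gives [leŋonɔg].

[leŋonɔg]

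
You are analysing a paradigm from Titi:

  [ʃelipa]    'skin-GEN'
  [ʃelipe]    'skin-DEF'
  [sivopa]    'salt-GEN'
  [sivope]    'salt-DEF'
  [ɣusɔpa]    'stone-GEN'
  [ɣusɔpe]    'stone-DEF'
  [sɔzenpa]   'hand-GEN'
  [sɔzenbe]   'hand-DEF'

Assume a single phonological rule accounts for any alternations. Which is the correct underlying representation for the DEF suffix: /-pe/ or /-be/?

/-be/

The DEF morpheme has two allomorphs, [-be] and [-pe].
By contrast the GEN suffix keeps its initial [p] throughout — that segment must be underlying.
The DEF suffix is therefore /-be/ underlyingly, with post-vocalic devoicing: voiced stops become voiceless after a vowel.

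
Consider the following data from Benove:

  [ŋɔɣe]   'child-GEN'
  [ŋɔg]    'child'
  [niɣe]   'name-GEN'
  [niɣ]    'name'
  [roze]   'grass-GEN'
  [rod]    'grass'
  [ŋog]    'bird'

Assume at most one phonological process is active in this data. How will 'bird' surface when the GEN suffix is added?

[ŋoɣe]

The stem for 'child' ends in [ɣ] in [ŋɔɣe] but [g] in [ŋɔg].
Compare 'name', with invariant [ɣ] in [niɣe] and [niɣ]: an analysis with underlying /ɣ/ and a rule producing [g] in isolation would wrongly predict alternation here too.
So /g/ is underlying, and a rule of intervocalic spirantization — voiced stops become fricatives between vowels — gives [ɣ].
The one attested form of 'bird', [ŋog], shows underlying /ŋog/. Applying the same rule between vowels gives [ŋoɣe].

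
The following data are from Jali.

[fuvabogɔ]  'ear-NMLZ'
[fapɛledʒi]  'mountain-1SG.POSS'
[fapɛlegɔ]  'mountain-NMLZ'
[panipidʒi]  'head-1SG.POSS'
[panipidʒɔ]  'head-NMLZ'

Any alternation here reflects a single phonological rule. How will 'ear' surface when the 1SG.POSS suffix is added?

The root 'mountain' surfaces as [fapɛledʒi] and [fapɛlegɔ], with a stem-final [dʒ] ~ [g] alternation.
But 'head' keeps [dʒ] in both environments ([panipidʒi], [panipidʒɔ]), so there is no rule changing /dʒ/ to [g] before the NMLZ suffix.
The alternation reflects palatalization before a front vowel: /g/ becomes palato-alveolar [dʒ] before a front vowel. /g/ is underlying.
The one attested form of 'ear', [fuvabogɔ], shows underlying /fuvabog/. Applying the same rule before a front vowel gives [fuvabodʒi].

[fuvabodʒi]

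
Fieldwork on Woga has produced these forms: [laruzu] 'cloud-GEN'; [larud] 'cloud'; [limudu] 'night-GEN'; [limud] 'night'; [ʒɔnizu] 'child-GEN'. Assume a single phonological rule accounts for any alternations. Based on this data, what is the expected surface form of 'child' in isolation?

[ʒɔnid]

In [laruzu] and [larud] the final segment of 'cloud' alternates: [z] ~ [d].
The stem 'night' ([limudu], [limud]) shows [d] unchanged in both environments, so [d] cannot be basic with [z] derived before the GEN suffix.
The underlying segment must be /z/; voiced fricatives become stops word-finally, yielding [d] there.
From [ʒɔnizu] the stem 'child' is /ʒɔniz/; word-finally this yields [ʒɔnid].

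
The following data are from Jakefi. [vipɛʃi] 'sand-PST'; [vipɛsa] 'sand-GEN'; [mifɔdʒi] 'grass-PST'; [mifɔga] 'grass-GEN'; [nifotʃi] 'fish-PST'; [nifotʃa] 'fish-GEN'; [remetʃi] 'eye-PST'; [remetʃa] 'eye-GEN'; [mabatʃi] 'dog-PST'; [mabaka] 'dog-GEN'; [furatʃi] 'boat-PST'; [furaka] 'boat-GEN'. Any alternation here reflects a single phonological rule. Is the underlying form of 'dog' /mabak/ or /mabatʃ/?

The stem for 'dog' ends in [tʃ] in [mabatʃi] but [k] in [mabaka].
If /tʃ/ were underlying and a rule turned it into [k] before the GEN suffix, 'fish' would also alternate; but it has [tʃ] in both [nifotʃi] and [nifotʃa].
So /k/ is underlying, and a rule of palatalization before a front vowel — /k/, /g/ and /s/ become palato-alveolar [tʃ], [dʒ] and [ʃ] before a front vowel — gives [tʃ].

/mabak/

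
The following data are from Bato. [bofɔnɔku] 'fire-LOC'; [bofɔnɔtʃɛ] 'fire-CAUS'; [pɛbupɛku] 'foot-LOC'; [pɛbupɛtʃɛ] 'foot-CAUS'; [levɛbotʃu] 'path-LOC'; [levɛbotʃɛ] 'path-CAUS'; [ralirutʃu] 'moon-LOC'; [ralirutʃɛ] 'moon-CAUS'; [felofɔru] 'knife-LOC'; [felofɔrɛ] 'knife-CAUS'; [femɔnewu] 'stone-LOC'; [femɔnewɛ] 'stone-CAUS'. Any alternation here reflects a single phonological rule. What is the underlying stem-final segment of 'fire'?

In [bofɔnɔku] and [bofɔnɔtʃɛ] the final segment of 'fire' alternates: [k] ~ [tʃ].
If /tʃ/ were underlying and a rule turned it into [k] before the LOC suffix, 'moon' would also alternate; but it has [tʃ] in both [ralirutʃu] and [ralirutʃɛ].
Therefore /k/ is basic and [tʃ] is derived by palatalization before a front vowel (/k/ becomes palato-alveolar [tʃ] before a front vowel).

/k/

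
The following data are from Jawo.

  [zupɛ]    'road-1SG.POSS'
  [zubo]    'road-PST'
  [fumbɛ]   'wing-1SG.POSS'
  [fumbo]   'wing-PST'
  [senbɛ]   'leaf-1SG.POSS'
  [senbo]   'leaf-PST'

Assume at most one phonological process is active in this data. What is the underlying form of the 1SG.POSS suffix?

The 1SG.POSS morpheme has two allomorphs, [-bɛ] and [-pɛ].
By contrast the PST suffix keeps its initial [b] throughout — that segment must be underlying.
The 1SG.POSS suffix is therefore /-pɛ/ underlyingly, with post-nasal voicing: voiceless stops become voiced after a nasal.

/-pɛ/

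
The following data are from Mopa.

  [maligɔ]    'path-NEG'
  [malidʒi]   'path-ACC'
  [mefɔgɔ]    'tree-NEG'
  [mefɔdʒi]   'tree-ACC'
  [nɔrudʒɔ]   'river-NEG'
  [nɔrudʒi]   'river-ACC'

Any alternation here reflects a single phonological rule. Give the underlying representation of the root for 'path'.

/malig/

In [maligɔ] and [malidʒi] the final segment of 'path' alternates: [g] ~ [dʒ].
Compare 'river', with invariant [dʒ] in [nɔrudʒɔ] and [nɔrudʒi]: an analysis with underlying /dʒ/ and a rule producing [g] before the NEG suffix would wrongly predict alternation here too.
So /g/ is underlying, and a rule of palatalization before a front vowel — /g/ becomes palato-alveolar [dʒ] before a front vowel — gives [dʒ].
The underlying form of 'path' is therefore /malig/.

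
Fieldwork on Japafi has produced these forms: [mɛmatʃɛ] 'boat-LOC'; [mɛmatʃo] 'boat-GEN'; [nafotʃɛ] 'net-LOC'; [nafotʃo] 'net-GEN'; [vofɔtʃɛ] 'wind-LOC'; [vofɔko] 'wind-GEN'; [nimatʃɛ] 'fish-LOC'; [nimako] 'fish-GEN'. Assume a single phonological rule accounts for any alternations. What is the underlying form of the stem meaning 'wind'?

/vofɔk/

The root 'wind' surfaces as [vofɔtʃɛ] and [vofɔko], with a stem-final [tʃ] ~ [k] alternation.
The stem 'net' ([nafotʃɛ], [nafotʃo]) shows [tʃ] unchanged in both environments, so [tʃ] cannot be basic with [k] derived before the GEN suffix.
So /k/ is underlying, and a rule of palatalization before a front vowel — /k/ becomes palato-alveolar [tʃ] before a front vowel — gives [tʃ].
The underlying form of 'wind' is therefore /vofɔk/.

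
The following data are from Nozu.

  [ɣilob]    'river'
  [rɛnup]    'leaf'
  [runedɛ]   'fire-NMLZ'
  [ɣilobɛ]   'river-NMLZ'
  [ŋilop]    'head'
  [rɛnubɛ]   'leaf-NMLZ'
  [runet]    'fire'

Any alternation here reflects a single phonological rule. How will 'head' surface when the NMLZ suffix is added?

[ŋilobɛ]

'leaf' shows [b] ~ [p] at the end of the stem ([rɛnubɛ] vs [rɛnup]).
But 'river' keeps [b] in both environments ([ɣilobɛ], [ɣilob]), so there is no rule changing /b/ to [p] in isolation.
So /p/ is underlying, and a rule of intervocalic voicing — voiceless stops become voiced between vowels — gives [b].
The one attested form of 'head', [ŋilop], shows underlying /ŋilop/. Applying the same rule between vowels gives [ŋilobɛ].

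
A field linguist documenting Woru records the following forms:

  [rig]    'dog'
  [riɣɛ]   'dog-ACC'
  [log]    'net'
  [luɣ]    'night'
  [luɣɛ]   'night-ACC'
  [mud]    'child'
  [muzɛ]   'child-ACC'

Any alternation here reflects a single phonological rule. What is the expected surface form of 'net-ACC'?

[loɣɛ]

The root 'dog' surfaces as [rig] and [riɣɛ], with a stem-final [g] ~ [ɣ] alternation.
But 'night' keeps [ɣ] in both environments ([luɣ], [luɣɛ]), so there is no rule changing /ɣ/ to [g] in isolation.
The underlying segment must be /g/; voiced stops become fricatives between vowels, yielding [ɣ] there.
From [log] the stem 'net' is /log/; between vowels this yields [loɣɛ].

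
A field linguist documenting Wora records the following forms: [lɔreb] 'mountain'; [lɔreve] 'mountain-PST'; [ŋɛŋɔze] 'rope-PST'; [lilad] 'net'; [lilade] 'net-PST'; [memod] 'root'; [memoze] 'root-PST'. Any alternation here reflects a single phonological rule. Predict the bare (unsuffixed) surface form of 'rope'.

[ŋɛŋɔd]

The root 'root' surfaces as [memod] and [memoze], with a stem-final [d] ~ [z] alternation.
But 'net' keeps [d] in both environments ([lilad], [lilade]), so there is no rule changing /d/ to [z] before the PST suffix.
The underlying segment must be /z/; voiced fricatives become stops word-finally, yielding [d] there.
The one attested form of 'rope', [ŋɛŋɔze], shows underlying /ŋɛŋɔz/. Applying the same rule word-finally gives [ŋɛŋɔd].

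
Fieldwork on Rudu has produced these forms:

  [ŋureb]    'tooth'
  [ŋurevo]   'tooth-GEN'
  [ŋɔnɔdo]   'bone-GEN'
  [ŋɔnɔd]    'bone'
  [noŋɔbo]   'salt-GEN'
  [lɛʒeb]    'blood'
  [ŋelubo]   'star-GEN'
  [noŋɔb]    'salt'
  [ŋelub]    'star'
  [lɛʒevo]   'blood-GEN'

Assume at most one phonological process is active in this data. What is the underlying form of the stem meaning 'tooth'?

/ŋurev/

In [ŋureb] and [ŋurevo] the final segment of 'tooth' alternates: [b] ~ [v].
But 'star' keeps [b] in both environments ([ŋelub], [ŋelubo]), so there is no rule changing /b/ to [v] before the GEN suffix.
The underlying segment must be /v/; voiced fricatives become stops word-finally, yielding [b] there.
Hence 'tooth' is /ŋurev/ underlyingly.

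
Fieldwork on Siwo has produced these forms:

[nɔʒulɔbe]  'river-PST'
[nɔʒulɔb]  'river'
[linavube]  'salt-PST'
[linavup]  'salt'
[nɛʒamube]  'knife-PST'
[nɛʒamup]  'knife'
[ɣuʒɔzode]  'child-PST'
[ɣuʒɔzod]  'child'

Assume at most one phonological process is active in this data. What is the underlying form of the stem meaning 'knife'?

'knife' shows [b] ~ [p] at the end of the stem ([nɛʒamube] vs [nɛʒamup]).
But 'river' keeps [b] in both environments ([nɔʒulɔbe], [nɔʒulɔb]), so there is no rule changing /b/ to [p] in isolation.
The underlying segment must be /p/; voiceless stops become voiced between vowels, yielding [b] there.

/nɛʒamup/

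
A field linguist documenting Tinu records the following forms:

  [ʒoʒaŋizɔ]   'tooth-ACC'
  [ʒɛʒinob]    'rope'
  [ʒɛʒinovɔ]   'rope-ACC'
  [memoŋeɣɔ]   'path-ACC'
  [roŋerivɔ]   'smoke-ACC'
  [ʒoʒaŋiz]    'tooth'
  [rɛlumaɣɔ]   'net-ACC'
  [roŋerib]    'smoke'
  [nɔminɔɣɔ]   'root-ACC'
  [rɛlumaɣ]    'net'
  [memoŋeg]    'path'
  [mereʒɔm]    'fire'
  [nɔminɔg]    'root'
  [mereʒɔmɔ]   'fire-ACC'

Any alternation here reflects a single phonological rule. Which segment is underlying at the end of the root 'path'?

/g/

In [memoŋeɣɔ] and [memoŋeg] the final segment of 'path' alternates: [ɣ] ~ [g].
Compare 'net', with invariant [ɣ] in [rɛlumaɣɔ] and [rɛlumaɣ]: an analysis with underlying /ɣ/ and a rule producing [g] in isolation would wrongly predict alternation here too.
The underlying segment must be /g/; voiced stops become fricatives between vowels, yielding [ɣ] there.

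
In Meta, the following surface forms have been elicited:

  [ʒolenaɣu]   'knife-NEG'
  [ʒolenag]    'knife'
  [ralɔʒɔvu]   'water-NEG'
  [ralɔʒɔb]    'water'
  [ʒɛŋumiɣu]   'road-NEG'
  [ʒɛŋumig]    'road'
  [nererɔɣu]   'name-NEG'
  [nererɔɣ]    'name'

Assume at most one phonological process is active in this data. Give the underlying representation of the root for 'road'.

/ʒɛŋumig/

The stem for 'road' ends in [ɣ] in [ʒɛŋumiɣu] but [g] in [ʒɛŋumig].
If /ɣ/ were underlying and a rule turned it into [g] in isolation, 'name' would also alternate; but it has [ɣ] in both [nererɔɣu] and [nererɔɣ].
The alternation reflects intervocalic spirantization: voiced stops become fricatives between vowels. /g/ is underlying.
Hence 'road' is /ʒɛŋumig/ underlyingly.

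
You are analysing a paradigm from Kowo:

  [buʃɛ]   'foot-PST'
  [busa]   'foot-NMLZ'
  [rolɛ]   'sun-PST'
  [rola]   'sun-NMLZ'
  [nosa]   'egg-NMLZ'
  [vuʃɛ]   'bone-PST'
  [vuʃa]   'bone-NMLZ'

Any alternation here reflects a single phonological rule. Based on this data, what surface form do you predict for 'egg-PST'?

[noʃɛ]

The stem for 'foot' ends in [ʃ] in [buʃɛ] but [s] in [busa].
The stem 'bone' ([vuʃɛ], [vuʃa]) shows [ʃ] unchanged in both environments, so [ʃ] cannot be basic with [s] derived before the NMLZ suffix.
Therefore /s/ is basic and [ʃ] is derived by palatalization before a front vowel (/s/ becomes palato-alveolar [ʃ] before a front vowel).
The one attested form of 'egg', [nosa], shows underlying /nos/. Applying the same rule before a front vowel gives [noʃɛ].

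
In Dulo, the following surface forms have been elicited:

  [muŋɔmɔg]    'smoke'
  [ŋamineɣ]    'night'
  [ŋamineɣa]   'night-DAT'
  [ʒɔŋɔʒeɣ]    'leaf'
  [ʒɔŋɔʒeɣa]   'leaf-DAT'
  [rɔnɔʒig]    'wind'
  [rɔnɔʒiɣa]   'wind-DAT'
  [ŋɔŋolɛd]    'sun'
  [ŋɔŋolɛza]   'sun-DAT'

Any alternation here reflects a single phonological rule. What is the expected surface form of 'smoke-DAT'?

[muŋɔmɔɣa]

'wind' shows [g] ~ [ɣ] at the end of the stem ([rɔnɔʒig] vs [rɔnɔʒiɣa]).
The stem 'night' ([ŋamineɣ], [ŋamineɣa]) shows [ɣ] unchanged in both environments, so [ɣ] cannot be basic with [g] derived in isolation.
The alternation reflects intervocalic spirantization: voiced stops become fricatives between vowels. /g/ is underlying.
From [muŋɔmɔg] the stem 'smoke' is /muŋɔmɔg/; between vowels this yields [muŋɔmɔɣa].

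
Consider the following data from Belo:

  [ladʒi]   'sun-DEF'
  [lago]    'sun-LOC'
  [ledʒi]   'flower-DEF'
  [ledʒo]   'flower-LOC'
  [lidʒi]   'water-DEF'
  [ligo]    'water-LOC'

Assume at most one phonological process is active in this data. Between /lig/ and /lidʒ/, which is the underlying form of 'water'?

In [lidʒi] and [ligo] the final segment of 'water' alternates: [dʒ] ~ [g].
If /dʒ/ were underlying and a rule turned it into [g] before the LOC suffix, 'flower' would also alternate; but it has [dʒ] in both [ledʒi] and [ledʒo].
The underlying segment must be /g/; /g/ becomes palato-alveolar [dʒ] before a front vowel, yielding [dʒ] there.

/lig/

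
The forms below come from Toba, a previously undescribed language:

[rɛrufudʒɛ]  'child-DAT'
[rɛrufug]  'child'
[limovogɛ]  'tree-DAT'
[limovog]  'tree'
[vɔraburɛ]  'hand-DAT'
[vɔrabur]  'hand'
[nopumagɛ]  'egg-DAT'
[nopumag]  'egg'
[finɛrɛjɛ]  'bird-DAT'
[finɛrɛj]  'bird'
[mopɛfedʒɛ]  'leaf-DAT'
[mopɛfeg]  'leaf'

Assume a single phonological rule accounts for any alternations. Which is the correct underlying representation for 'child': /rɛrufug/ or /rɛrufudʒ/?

/rɛrufudʒ/

'child' shows [dʒ] ~ [g] at the end of the stem ([rɛrufudʒɛ] vs [rɛrufug]).
Compare 'egg', with invariant [g] in [nopumagɛ] and [nopumag]: an analysis with underlying /g/ and a rule producing [dʒ] before the DAT suffix would wrongly predict alternation here too.
So /dʒ/ is underlying, and a rule of depalatalization — palato-alveolar /dʒ/ becomes [g] when no front vowel follows — gives [g].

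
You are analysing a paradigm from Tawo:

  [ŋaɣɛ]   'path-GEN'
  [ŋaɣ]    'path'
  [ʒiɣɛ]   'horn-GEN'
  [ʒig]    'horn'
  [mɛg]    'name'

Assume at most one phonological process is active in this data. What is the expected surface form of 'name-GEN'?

[mɛɣɛ]

The stem for 'horn' ends in [ɣ] in [ʒiɣɛ] but [g] in [ʒig].
The stem 'path' ([ŋaɣɛ], [ŋaɣ]) shows [ɣ] unchanged in both environments, so [ɣ] cannot be basic with [g] derived in isolation.
The underlying segment must be /g/; voiced stops become fricatives between vowels, yielding [ɣ] there.
The one attested form of 'name', [mɛg], shows underlying /mɛg/. Applying the same rule between vowels gives [mɛɣɛ].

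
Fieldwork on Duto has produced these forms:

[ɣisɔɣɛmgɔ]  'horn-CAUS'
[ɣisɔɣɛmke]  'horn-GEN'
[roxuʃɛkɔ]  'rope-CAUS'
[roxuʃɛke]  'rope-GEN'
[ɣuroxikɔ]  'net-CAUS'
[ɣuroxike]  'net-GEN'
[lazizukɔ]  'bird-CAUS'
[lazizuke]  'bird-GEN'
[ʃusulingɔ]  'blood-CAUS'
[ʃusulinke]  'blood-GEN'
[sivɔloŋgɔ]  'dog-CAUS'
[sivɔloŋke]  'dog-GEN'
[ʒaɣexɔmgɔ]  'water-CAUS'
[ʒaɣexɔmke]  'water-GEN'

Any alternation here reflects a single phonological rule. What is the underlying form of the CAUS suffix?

The CAUS morpheme has two allomorphs, [-gɔ] and [-kɔ].
The GEN suffix, which begins with [k], is invariant after every stem; so [k] is not altered by any rule here.
So the underlying form is /-gɔ/, and voiced stops become voiceless after a vowel.

/-gɔ/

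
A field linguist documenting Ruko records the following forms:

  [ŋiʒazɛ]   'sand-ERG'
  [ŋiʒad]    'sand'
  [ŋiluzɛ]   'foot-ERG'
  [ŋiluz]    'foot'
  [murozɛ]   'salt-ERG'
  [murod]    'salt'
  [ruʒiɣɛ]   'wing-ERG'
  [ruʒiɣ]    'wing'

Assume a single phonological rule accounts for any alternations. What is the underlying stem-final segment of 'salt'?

/d/

The root 'salt' surfaces as [murozɛ] and [murod], with a stem-final [z] ~ [d] alternation.
Compare 'foot', with invariant [z] in [ŋiluzɛ] and [ŋiluz]: an analysis with underlying /z/ and a rule producing [d] in isolation would wrongly predict alternation here too.
The alternation reflects intervocalic spirantization: voiced stops become fricatives between vowels. /d/ is underlying.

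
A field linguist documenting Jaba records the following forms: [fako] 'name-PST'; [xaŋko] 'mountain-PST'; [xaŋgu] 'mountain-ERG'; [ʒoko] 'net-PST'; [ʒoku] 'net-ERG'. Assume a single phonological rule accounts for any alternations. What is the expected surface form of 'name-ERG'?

[faku]

The ERG suffix surfaces as [-gu] and [-ku], depending on the final segment of the stem.
The PST suffix, which begins with [k], is invariant after every stem; so [k] is not altered by any rule here.
So the underlying form is /-gu/, and voiced stops become voiceless after a vowel.
After 'name', which ends in a vowel, the suffix surfaces as [-ku], giving [faku].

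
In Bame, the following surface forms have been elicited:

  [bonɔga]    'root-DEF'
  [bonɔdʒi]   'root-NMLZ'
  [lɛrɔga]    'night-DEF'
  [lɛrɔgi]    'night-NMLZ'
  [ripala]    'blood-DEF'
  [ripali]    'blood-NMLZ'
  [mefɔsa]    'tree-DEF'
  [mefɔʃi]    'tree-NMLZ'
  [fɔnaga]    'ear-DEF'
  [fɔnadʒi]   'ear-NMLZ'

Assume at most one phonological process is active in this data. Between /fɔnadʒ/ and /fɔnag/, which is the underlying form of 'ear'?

/fɔnadʒ/

The stem for 'ear' ends in [g] in [fɔnaga] but [dʒ] in [fɔnadʒi].
Compare 'night', with invariant [g] in [lɛrɔga] and [lɛrɔgi]: an analysis with underlying /g/ and a rule producing [dʒ] before the NMLZ suffix would wrongly predict alternation here too.
Therefore /dʒ/ is basic and [g] is derived by depalatalization (palato-alveolar /dʒ/ and /ʃ/ become [g] and [s] when no front vowel follows).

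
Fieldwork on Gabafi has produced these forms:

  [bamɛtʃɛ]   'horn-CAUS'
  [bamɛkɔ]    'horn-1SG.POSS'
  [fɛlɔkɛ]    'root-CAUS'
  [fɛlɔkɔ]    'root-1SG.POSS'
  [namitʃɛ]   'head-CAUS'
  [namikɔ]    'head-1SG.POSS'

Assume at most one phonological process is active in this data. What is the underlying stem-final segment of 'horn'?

/tʃ/

The stem for 'horn' ends in [tʃ] in [bamɛtʃɛ] but [k] in [bamɛkɔ].
But 'root' keeps [k] in both environments ([fɛlɔkɛ], [fɛlɔkɔ]), so there is no rule changing /k/ to [tʃ] before the CAUS suffix.
So /tʃ/ is underlying, and a rule of depalatalization — palato-alveolar /tʃ/ becomes [k] when no front vowel follows — gives [k].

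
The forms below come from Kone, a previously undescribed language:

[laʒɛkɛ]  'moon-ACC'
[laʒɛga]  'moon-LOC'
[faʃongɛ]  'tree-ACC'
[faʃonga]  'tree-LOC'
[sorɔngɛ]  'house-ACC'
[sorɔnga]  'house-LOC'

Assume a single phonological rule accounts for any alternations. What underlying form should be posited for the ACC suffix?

/-kɛ/

The ACC morpheme has two allomorphs, [-gɛ] and [-kɛ].
By contrast the LOC suffix keeps its initial [g] throughout — that segment must be underlying.
So the underlying form is /-kɛ/, and voiceless stops become voiced after a nasal.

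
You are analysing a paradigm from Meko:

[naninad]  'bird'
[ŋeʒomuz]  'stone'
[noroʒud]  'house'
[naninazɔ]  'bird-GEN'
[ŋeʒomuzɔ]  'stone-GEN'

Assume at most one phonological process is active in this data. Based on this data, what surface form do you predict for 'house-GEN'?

The stem for 'bird' ends in [d] in [naninad] but [z] in [naninazɔ].
If /z/ were underlying and a rule turned it into [d] in isolation, 'stone' would also alternate; but it has [z] in both [ŋeʒomuz] and [ŋeʒomuzɔ].
The underlying segment must be /d/; voiced stops become fricatives between vowels, yielding [z] there.
From [noroʒud] the stem 'house' is /noroʒud/; between vowels this yields [noroʒuzɔ].

[noroʒuzɔ]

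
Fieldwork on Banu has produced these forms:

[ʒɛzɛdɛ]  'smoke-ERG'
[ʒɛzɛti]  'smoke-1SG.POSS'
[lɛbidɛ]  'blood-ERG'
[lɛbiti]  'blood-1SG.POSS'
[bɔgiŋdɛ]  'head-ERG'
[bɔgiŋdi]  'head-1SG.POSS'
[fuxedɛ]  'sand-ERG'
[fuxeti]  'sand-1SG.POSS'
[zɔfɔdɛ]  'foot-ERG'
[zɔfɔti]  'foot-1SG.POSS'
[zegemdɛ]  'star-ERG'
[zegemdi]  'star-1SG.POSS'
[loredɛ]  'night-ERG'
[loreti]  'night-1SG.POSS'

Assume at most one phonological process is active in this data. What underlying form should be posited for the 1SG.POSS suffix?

The 1SG.POSS suffix surfaces as [-di] and [-ti], depending on the final segment of the stem.
The ERG suffix, which begins with [d], is invariant after every stem; so [d] is not altered by any rule here.
So the underlying form is /-ti/, and voiceless stops become voiced after a nasal.

/-ti/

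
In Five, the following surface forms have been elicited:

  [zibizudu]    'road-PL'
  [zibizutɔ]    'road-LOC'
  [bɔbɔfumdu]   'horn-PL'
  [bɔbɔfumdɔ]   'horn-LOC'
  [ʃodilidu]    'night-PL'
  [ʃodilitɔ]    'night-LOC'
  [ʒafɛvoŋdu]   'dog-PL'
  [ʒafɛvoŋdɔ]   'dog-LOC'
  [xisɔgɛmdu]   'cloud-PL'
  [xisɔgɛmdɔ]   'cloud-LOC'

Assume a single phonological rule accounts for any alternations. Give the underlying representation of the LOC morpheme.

/-tɔ/

The LOC suffix surfaces as [-dɔ] and [-tɔ], depending on the final segment of the stem.
By contrast the PL suffix keeps its initial [d] throughout — that segment must be underlying.
The LOC suffix is therefore /-tɔ/ underlyingly, with post-nasal voicing: voiceless stops become voiced after a nasal.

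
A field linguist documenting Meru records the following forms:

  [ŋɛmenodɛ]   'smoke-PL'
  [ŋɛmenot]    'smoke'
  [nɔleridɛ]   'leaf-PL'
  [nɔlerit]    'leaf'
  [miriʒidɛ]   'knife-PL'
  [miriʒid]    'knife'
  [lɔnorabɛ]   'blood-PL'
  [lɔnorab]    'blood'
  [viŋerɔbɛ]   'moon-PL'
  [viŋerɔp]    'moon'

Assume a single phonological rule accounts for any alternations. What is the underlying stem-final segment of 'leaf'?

/t/

The root 'leaf' surfaces as [nɔleridɛ] and [nɔlerit], with a stem-final [d] ~ [t] alternation.
If /d/ were underlying and a rule turned it into [t] in isolation, 'knife' would also alternate; but it has [d] in both [miriʒidɛ] and [miriʒid].
Therefore /t/ is basic and [d] is derived by intervocalic voicing (voiceless stops become voiced between vowels).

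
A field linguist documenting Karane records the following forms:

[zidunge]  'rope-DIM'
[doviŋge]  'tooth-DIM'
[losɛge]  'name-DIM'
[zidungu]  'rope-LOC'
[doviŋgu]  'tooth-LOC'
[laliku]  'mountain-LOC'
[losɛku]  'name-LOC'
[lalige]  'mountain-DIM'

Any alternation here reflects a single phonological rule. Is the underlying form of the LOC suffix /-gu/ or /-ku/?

/-ku/

The LOC suffix surfaces as [-gu] and [-ku], depending on the final segment of the stem.
By contrast the DIM suffix keeps its initial [g] throughout — that segment must be underlying.
So the underlying form is /-ku/, and voiceless stops become voiced after a nasal.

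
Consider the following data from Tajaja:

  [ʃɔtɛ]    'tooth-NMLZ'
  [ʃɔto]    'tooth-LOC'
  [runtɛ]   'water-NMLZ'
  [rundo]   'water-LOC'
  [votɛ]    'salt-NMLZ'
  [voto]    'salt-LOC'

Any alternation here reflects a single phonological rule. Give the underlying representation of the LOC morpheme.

The LOC suffix surfaces as [-do] and [-to], depending on the final segment of the stem.
By contrast the NMLZ suffix keeps its initial [t] throughout — that segment must be underlying.
The LOC suffix is therefore /-do/ underlyingly, with post-vocalic devoicing: voiced stops become voiceless after a vowel.

/-do/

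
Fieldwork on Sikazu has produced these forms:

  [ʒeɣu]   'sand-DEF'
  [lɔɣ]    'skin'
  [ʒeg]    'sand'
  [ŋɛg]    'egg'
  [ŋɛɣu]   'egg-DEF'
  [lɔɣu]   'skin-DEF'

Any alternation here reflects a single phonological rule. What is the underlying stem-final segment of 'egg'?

/g/

The root 'egg' surfaces as [ŋɛɣu] and [ŋɛg], with a stem-final [ɣ] ~ [g] alternation.
But 'skin' keeps [ɣ] in both environments ([lɔɣu], [lɔɣ]), so there is no rule changing /ɣ/ to [g] in isolation.
Therefore /g/ is basic and [ɣ] is derived by intervocalic spirantization (voiced stops become fricatives between vowels).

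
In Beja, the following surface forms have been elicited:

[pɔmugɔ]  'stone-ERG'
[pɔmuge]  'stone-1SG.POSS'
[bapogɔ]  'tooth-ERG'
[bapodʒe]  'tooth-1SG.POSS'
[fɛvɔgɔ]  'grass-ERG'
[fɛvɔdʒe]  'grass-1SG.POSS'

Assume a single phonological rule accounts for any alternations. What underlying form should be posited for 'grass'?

/fɛvɔdʒ/

In [fɛvɔgɔ] and [fɛvɔdʒe] the final segment of 'grass' alternates: [g] ~ [dʒ].
But 'stone' keeps [g] in both environments ([pɔmugɔ], [pɔmuge]), so there is no rule changing /g/ to [dʒ] before the 1SG.POSS suffix.
Therefore /dʒ/ is basic and [g] is derived by depalatalization (palato-alveolar /dʒ/ becomes [g] when no front vowel follows).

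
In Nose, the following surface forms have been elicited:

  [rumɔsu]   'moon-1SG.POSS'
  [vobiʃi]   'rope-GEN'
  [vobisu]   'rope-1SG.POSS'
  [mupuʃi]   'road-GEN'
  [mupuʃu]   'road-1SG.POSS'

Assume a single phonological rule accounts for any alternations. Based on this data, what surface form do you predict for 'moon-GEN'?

'rope' shows [ʃ] ~ [s] at the end of the stem ([vobiʃi] vs [vobisu]).
The stem 'road' ([mupuʃi], [mupuʃu]) shows [ʃ] unchanged in both environments, so [ʃ] cannot be basic with [s] derived before the 1SG.POSS suffix.
The alternation reflects palatalization before a front vowel: /s/ becomes palato-alveolar [ʃ] before a front vowel. /s/ is underlying.
The one attested form of 'moon', [rumɔsu], shows underlying /rumɔs/. Applying the same rule before a front vowel gives [rumɔʃi].

[rumɔʃi]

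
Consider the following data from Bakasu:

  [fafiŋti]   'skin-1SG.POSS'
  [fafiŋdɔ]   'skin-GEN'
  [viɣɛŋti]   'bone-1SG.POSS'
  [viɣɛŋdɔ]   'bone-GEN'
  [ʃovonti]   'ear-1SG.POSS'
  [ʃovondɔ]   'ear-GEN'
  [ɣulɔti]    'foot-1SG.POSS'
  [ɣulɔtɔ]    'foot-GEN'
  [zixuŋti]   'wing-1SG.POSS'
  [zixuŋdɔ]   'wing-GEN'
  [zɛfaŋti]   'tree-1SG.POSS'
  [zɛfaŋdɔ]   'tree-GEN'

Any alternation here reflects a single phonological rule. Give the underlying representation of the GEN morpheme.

The GEN morpheme has two allomorphs, [-dɔ] and [-tɔ].
The 1SG.POSS suffix, which begins with [t], is invariant after every stem; so [t] is not altered by any rule here.
The GEN suffix is therefore /-dɔ/ underlyingly, with post-vocalic devoicing: voiced stops become voiceless after a vowel.

/-dɔ/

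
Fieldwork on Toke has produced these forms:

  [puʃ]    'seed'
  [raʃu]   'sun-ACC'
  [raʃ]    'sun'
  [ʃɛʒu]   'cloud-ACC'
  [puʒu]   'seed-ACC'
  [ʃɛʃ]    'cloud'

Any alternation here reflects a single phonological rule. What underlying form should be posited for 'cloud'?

/ʃɛʒ/

The root 'cloud' surfaces as [ʃɛʃ] and [ʃɛʒu], with a stem-final [ʃ] ~ [ʒ] alternation.
Compare 'sun', with invariant [ʃ] in [raʃ] and [raʃu]: an analysis with underlying /ʃ/ and a rule producing [ʒ] before the ACC suffix would wrongly predict alternation here too.
The underlying segment must be /ʒ/; voiced obstruents become voiceless word-finally, yielding [ʃ] there.
Hence 'cloud' is /ʃɛʒ/ underlyingly.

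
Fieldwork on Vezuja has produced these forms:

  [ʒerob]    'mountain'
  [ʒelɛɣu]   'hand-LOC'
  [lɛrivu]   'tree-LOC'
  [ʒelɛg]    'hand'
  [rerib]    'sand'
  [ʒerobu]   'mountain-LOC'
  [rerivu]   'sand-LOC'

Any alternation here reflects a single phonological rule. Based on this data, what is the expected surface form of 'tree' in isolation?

The stem for 'sand' ends in [b] in [rerib] but [v] in [rerivu].
Compare 'mountain', with invariant [b] in [ʒerob] and [ʒerobu]: an analysis with underlying /b/ and a rule producing [v] before the LOC suffix would wrongly predict alternation here too.
The alternation reflects word-final hardening: voiced fricatives become stops word-finally. /v/ is underlying.
The one attested form of 'tree', [lɛrivu], shows underlying /lɛriv/. Applying the same rule word-finally gives [lɛrib].

[lɛrib]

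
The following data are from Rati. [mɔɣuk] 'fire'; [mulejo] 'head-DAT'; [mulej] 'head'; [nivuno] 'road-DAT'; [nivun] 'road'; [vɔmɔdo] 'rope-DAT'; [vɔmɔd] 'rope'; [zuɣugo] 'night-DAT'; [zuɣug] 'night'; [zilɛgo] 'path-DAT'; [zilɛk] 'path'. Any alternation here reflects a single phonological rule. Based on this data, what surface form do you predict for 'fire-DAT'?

The stem for 'path' ends in [g] in [zilɛgo] but [k] in [zilɛk].
If /g/ were underlying and a rule turned it into [k] in isolation, 'night' would also alternate; but it has [g] in both [zuɣugo] and [zuɣug].
Therefore /k/ is basic and [g] is derived by intervocalic voicing (voiceless stops become voiced between vowels).
The one attested form of 'fire', [mɔɣuk], shows underlying /mɔɣuk/. Applying the same rule between vowels gives [mɔɣugo].

[mɔɣugo]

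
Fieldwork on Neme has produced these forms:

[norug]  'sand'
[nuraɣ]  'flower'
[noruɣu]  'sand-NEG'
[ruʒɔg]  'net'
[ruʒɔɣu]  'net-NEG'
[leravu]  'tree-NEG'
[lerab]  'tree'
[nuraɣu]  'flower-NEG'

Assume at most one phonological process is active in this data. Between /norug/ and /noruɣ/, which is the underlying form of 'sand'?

In [noruɣu] and [norug] the final segment of 'sand' alternates: [ɣ] ~ [g].
The stem 'flower' ([nuraɣu], [nuraɣ]) shows [ɣ] unchanged in both environments, so [ɣ] cannot be basic with [g] derived in isolation.
The underlying segment must be /g/; voiced stops become fricatives between vowels, yielding [ɣ] there.

/norug/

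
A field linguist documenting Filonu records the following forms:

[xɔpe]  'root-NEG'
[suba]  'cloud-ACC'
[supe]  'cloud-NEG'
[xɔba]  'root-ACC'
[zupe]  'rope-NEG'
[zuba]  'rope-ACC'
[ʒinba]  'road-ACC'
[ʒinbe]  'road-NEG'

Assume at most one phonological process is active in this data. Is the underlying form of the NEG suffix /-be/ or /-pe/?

The NEG morpheme has two allomorphs, [-be] and [-pe].
The ACC suffix, which begins with [b], is invariant after every stem; so [b] is not altered by any rule here.
The NEG suffix is therefore /-pe/ underlyingly, with post-nasal voicing: voiceless stops become voiced after a nasal.

/-pe/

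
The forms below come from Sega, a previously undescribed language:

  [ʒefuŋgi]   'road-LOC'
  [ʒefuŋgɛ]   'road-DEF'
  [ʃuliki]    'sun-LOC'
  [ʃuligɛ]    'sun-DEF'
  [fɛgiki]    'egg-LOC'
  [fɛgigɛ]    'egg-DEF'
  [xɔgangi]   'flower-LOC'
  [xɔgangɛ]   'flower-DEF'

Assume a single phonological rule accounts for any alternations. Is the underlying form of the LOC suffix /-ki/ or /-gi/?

The LOC suffix surfaces as [-gi] and [-ki], depending on the final segment of the stem.
The DEF suffix, which begins with [g], is invariant after every stem; so [g] is not altered by any rule here.
The LOC suffix is therefore /-ki/ underlyingly, with post-nasal voicing: voiceless stops become voiced after a nasal.

/-ki/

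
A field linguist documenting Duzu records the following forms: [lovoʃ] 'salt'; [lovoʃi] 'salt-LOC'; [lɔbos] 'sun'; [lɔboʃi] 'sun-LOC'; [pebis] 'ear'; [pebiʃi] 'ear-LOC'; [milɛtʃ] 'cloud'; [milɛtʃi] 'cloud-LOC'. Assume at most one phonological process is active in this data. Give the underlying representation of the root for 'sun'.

The root 'sun' surfaces as [lɔbos] and [lɔboʃi], with a stem-final [s] ~ [ʃ] alternation.
But 'salt' keeps [ʃ] in both environments ([lovoʃ], [lovoʃi]), so there is no rule changing /ʃ/ to [s] in isolation.
The alternation reflects palatalization before a front vowel: /s/ becomes palato-alveolar [ʃ] before a front vowel. /s/ is underlying.

/lɔbos/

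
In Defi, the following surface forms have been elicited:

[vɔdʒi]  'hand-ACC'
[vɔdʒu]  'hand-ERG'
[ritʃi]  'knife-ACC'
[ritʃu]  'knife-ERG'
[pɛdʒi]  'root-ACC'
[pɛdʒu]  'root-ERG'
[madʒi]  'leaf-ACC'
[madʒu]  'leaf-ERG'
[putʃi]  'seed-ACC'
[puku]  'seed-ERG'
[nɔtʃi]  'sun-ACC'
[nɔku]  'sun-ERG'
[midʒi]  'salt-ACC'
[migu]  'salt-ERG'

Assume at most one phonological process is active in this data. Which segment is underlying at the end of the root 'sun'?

/k/

The stem for 'sun' ends in [tʃ] in [nɔtʃi] but [k] in [nɔku].
The stem 'knife' ([ritʃi], [ritʃu]) shows [tʃ] unchanged in both environments, so [tʃ] cannot be basic with [k] derived before the ERG suffix.
So /k/ is underlying, and a rule of palatalization before a front vowel — /k/ and /g/ become palato-alveolar [tʃ] and [dʒ] before a front vowel — gives [tʃ].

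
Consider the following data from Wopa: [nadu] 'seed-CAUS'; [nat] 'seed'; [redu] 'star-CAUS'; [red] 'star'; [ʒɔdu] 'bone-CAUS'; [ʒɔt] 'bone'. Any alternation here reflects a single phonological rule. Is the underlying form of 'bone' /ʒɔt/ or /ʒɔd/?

/ʒɔt/

In [ʒɔdu] and [ʒɔt] the final segment of 'bone' alternates: [d] ~ [t].
The stem 'star' ([redu], [red]) shows [d] unchanged in both environments, so [d] cannot be basic with [t] derived in isolation.
The underlying segment must be /t/; voiceless stops become voiced between vowels, yielding [d] there.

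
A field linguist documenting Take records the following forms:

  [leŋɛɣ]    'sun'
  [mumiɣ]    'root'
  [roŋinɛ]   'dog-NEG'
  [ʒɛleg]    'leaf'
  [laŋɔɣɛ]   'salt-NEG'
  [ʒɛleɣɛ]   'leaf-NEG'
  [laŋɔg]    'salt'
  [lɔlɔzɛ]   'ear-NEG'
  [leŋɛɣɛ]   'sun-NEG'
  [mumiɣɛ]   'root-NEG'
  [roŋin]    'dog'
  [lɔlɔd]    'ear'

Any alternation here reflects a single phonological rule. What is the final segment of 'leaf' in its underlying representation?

In [ʒɛleɣɛ] and [ʒɛleg] the final segment of 'leaf' alternates: [ɣ] ~ [g].
But 'root' keeps [ɣ] in both environments ([mumiɣɛ], [mumiɣ]), so there is no rule changing /ɣ/ to [g] in isolation.
Therefore /g/ is basic and [ɣ] is derived by intervocalic spirantization (voiced stops become fricatives between vowels).

/g/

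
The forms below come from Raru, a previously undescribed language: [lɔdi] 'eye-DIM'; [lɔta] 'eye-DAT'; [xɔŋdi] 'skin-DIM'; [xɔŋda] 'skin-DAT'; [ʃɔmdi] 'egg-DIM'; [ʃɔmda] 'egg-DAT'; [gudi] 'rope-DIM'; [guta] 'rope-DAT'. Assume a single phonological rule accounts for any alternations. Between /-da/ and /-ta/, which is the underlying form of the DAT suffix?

The DAT morpheme has two allomorphs, [-da] and [-ta].
By contrast the DIM suffix keeps its initial [d] throughout — that segment must be underlying.
So the underlying form is /-ta/, and voiceless stops become voiced after a nasal.

/-ta/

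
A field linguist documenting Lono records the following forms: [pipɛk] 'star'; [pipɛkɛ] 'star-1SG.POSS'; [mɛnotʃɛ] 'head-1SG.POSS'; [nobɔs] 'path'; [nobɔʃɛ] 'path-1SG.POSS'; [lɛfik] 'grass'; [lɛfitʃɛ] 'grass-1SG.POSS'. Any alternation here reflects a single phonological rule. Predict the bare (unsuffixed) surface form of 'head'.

The root 'grass' surfaces as [lɛfik] and [lɛfitʃɛ], with a stem-final [k] ~ [tʃ] alternation.
But 'star' keeps [k] in both environments ([pipɛk], [pipɛkɛ]), so there is no rule changing /k/ to [tʃ] before the 1SG.POSS suffix.
The alternation reflects depalatalization: palato-alveolar /tʃ/ and /ʃ/ become [k] and [s] when no front vowel follows. /tʃ/ is underlying.
From [mɛnotʃɛ] the stem 'head' is /mɛnotʃ/; when no front vowel follows this yields [mɛnok].

[mɛnok]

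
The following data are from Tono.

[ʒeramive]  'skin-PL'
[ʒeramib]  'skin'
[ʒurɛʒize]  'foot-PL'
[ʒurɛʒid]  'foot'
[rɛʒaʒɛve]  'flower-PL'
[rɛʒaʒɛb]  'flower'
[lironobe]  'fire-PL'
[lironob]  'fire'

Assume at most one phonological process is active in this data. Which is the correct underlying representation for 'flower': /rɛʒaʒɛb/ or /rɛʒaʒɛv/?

/rɛʒaʒɛv/

The stem for 'flower' ends in [v] in [rɛʒaʒɛve] but [b] in [rɛʒaʒɛb].
The stem 'fire' ([lironobe], [lironob]) shows [b] unchanged in both environments, so [b] cannot be basic with [v] derived before the PL suffix.
The alternation reflects word-final hardening: voiced fricatives become stops word-finally. /v/ is underlying.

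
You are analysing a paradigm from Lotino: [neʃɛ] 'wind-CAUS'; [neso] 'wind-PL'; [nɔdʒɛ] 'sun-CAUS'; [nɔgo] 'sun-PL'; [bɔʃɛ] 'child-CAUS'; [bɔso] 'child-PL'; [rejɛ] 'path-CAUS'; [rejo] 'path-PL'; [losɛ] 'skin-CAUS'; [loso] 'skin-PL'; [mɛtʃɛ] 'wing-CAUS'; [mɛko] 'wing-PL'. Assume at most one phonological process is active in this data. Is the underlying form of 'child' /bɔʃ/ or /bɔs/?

/bɔʃ/

In [bɔʃɛ] and [bɔso] the final segment of 'child' alternates: [ʃ] ~ [s].
The stem 'skin' ([losɛ], [loso]) shows [s] unchanged in both environments, so [s] cannot be basic with [ʃ] derived before the CAUS suffix.
Therefore /ʃ/ is basic and [s] is derived by depalatalization (palato-alveolar /tʃ/, /dʒ/ and /ʃ/ become [k], [g] and [s] when no front vowel follows).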